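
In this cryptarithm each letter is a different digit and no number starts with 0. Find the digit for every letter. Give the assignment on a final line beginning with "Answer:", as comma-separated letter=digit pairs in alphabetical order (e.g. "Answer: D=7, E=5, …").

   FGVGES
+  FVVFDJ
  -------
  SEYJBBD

Step 1. [col 1: S + J ≡ D (mod 10)] J=4 is one option consistent with column 1 (S + J ≡ D (mod 10), carry-in 0) — take it ⇒ J=4.
Step 2. [col 1: S + J ≡ D (mod 10)] no forcing yet in column 1 (carry-in 0); S=1 is free and consistent — try it. So S=1.
Step 3. [col 1: S + J ≡ D (mod 10)] column 1: given S=1, J=4, carry-in 0, and digits 1,4 already taken and all letters distinct, S+J≡D (mod 10) forces D=5. So D=5.
Step 4. [col 2: E + D ≡ B (mod 10)] several values work for E in column 2 (E + D ≡ B (mod 10), carry-in 0); try E=3, so E=3.
Step 5. [col 2: E + D ≡ B (mod 10)] column 2: given E=3, D=5, carry-in 0, and digits 1,3,4,5 already taken and all letters distinct, E+D≡B (mod 10) forces B=8 ⇒ B=8.
Step 6. [col 3: G + F ≡ B (mod 10)] G=2 is one option consistent with column 3 (G + F ≡ B (mod 10), carry-in 0) — take it ⇒ G=2.
Step 7. [col 3: G + F ≡ B (mod 10)] column 3: given G=2, B=8, carry-in 0, and digits 1,2,3,4,5,8 already taken and all letters distinct, G+F≡B (mod 10) forces F=6. So F=6.
Step 8. [col 4: V + V ≡ J (mod 10)] from column 4 (J=4, carry-in 0, digits 1,2,3,4,5,6,8 already taken and all letters distinct): V must equal 7. So V=7.
Step 9. [col 5: G + V ≡ Y (mod 10)] in column 5 we have G+V≡Y with carry-in 1; given G=2, V=7 and digits 1,2,3,4,5,6,7,8 already taken and all letters distinct, that pins Y to 0. So Y=0.

Answer: B=8, D=5, E=3, F=6, G=2, J=4, S=1, V=7, Y=0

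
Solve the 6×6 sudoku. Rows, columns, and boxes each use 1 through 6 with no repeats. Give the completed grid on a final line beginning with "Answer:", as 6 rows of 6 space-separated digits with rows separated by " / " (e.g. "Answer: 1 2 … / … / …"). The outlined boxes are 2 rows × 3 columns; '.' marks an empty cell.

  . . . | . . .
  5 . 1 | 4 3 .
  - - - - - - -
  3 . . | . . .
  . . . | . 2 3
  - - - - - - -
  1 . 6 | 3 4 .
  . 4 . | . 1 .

Step 1. [r6c1∈{2}] nothing but 2 survives at r6c1, so r6c1=2.
Step 2. [r1c4∈{1,2,5,6}] col 4 places 2 nowhere but r1c4 ⇒ r1c4=2.
Step 3. [r2c6∈{6}] nothing but 6 survives at r2c6. So r2c6=6.
Step 4. [r6c6∈{5}] only 5 remains possible at r6c6. So r6c6=5.
Step 5. [r3c5∈{5,6}] across col 5, 6 lands solely at r3c5. So r3c5=6.
Step 6. [r3c3∈{2,4,5}] in col 3, 2 fits only at r3c3 ⇒ r3c3=2.
Step 7. [r4c3∈{4,5}] in col 3, 5 fits only at r4c3, so r4c3=5.
Step 8. [r3c2∈{1}] r3c2 is down to just 1. So r3c2=1.
Step 9. [r4c1∈{4,6}] r4c1 is the only open cell in row 4 admitting 4 ⇒ r4c1=4.
Step 10. [r1c2∈{3,6}] in col 2, 3 fits only at r1c2, so r1c2=3.
Step 11. [r1c1∈{6}] nothing but 6 survives at r1c1, so r1c1=6.
Step 12. [r1c5∈{5}] nothing but 5 survives at r1c5. So r1c5=5.
Step 13. [r1c3∈{4}] r1c3's peers cover all but 4. So r1c3=4.
Step 14. [r3c4∈{5}] r3c4 is down to just 5. So r3c4=5.
Step 15. [r2c2∈{2}] r2c2 has the single candidate 2, so r2c2=2.
Step 16. [r6c3∈{3}] r6c3's peers cover all but 3. So r6c3=3.
Step 17. [r4c4∈{1}] r4c4 has the single candidate 1. So r4c4=1.
Step 18. [r1c6∈{1}] only 1 remains possible at r1c6, so r1c6=1.
Step 19. [r5c2∈{5}] nothing but 5 survives at r5c2 ⇒ r5c2=5.
Step 20. [r4c2∈{6}] nothing but 6 survives at r4c2, so r4c2=6.
Step 21. [r5c6∈{2}] only 2 remains possible at r5c6 ⇒ r5c6=2.
Step 22. [r6c4∈{6}] r6c4 is down to just 6 ⇒ r6c4=6.
Step 23. [r3c6∈{4}] r3c6's peers cover all but 4, so r3c6=4.

Answer: 6 3 4 2 5 1 / 5 2 1 4 3 6 / 3 1 2 5 6 4 / 4 6 5 1 2 3 / 1 5 6 3 4 2 / 2 4 3 6 1 5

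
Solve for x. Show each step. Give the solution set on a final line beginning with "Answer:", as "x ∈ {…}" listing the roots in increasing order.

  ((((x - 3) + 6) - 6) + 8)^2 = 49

Step 1. [((((x - 3) + 6) - 6) + 8)^2 = 49] √ both sides: 49 ≥ 0 gives two branches, so sqrt: (((x - 3) + 6) - 6) + 8 = 7 or -7.
Step 2. [(((x - 3) + 6) - 6) + 8 = 7 or -7] 8 comes off first (subtract 8), so sub: ((x - 3) + 6) - 6 = -1 or -15.
Step 3. [((x - 3) + 6) - 6 = -1 or -15] add 6: x sits inside (… - 6). So sub: (x - 3) + 6 = 5 or -9.
Step 4. [(x - 3) + 6 = 5 or -9] peel the +6: subtract 6 from each side ⇒ sub: x - 3 = -1 or -15.
Step 5. [x - 3 = -1 or -15] the outer -3 inverts by adding 3 ⇒ sub: x = 2 or -12.

Answer: x ∈ {-12, 2}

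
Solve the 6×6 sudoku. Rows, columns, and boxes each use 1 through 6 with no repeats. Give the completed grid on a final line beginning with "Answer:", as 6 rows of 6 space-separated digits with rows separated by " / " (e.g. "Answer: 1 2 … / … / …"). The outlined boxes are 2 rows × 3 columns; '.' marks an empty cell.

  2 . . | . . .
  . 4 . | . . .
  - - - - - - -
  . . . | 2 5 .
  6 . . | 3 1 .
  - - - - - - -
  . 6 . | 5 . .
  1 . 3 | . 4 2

Step 1. [r2c1∈{3,5}] r2c1 is the only open cell in col 1 admitting 5 ⇒ r2c1=5.
Step 2. [r1c2∈{1,3}] r1c2 is the only open cell in box 1 admitting 3 ⇒ r1c2=3.
Step 3. [r1c5∈{6}] nothing but 6 survives at r1c5. So r1c5=6.
Step 4. [r1c3∈{1}] r1c3's peers cover all but 1, so r1c3=1.
Step 5. [r3c3∈{4}] nothing but 4 survives at r3c3 ⇒ r3c3=4.
Step 6. [r5c5∈{3}] r5c5 has the single candidate 3 ⇒ r5c5=3.
Step 7. [r4c2∈{2,5}] in col 2, 2 fits only at r4c2 ⇒ r4c2=2.
Step 8. [r5c6∈{1}] r5c6 has the single candidate 1. So r5c6=1.
Step 9. [r1c6∈{4,5}] r1c6 is the only open cell in row 1 admitting 5. So r1c6=5.
Step 10. [r3c1∈{3}] nothing but 3 survives at r3c1. So r3c1=3.
Step 11. [r2c6∈{3}] r2c6 has the single candidate 3, so r2c6=3.
Step 12. [r3c6∈{6}] r3c6 has the single candidate 6, so r3c6=6.
Step 13. [r4c3∈{5}] r4c3 has the single candidate 5 ⇒ r4c3=5.
Step 14. [r2c3∈{6}] r2c3 is down to just 6 ⇒ r2c3=6.
Step 15. [r5c3∈{2}] r5c3 is down to just 2. So r5c3=2.
Step 16. [r1c4∈{4}] r1c4's peers cover all but 4, so r1c4=4.
Step 17. [r2c4∈{1}] r2c4 has the single candidate 1, so r2c4=1.
Step 18. [r6c4∈{6}] only 6 remains possible at r6c4. So r6c4=6.
Step 19. [r4c6∈{4}] r4c6 has the single candidate 4 ⇒ r4c6=4.
Step 20. [r2c5∈{2}] only 2 remains possible at r2c5. So r2c5=2.
Step 21. [r5c1∈{4}] only 4 remains possible at r5c1 ⇒ r5c1=4.
Step 22. [r6c2∈{5}] r6c2 has the single candidate 5. So r6c2=5.
Step 23. [r3c2∈{1}] r3c2 is down to just 1. So r3c2=1.

Answer: 2 3 1 4 6 5 / 5 4 6 1 2 3 / 3 1 4 2 5 6 / 6 2 5 3 1 4 / 4 6 2 5 3 1 / 1 5 3 6 4 2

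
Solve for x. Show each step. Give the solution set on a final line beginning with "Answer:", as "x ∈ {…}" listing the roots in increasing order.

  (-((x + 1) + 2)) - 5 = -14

Step 1. [(-((x + 1) + 2)) - 5 = -14] -5 is outermost — add 5 both sides ⇒ sub: -((x + 1) + 2) = -9.
Step 2. [-((x + 1) + 2) = -9] leading − — multiply by −1. So neg: (x + 1) + 2 = 9.
Step 3. [(x + 1) + 2 = 9] +2 is outermost — subtract 2 both sides, so sub: x + 1 = 7.
Step 4. [x + 1 = 7] +1 is outermost — subtract 1 both sides ⇒ sub: x = 6.

Answer: x ∈ {6}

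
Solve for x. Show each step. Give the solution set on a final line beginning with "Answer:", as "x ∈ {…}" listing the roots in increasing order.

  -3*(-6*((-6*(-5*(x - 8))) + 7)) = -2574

Step 1. [-3*(-6*((-6*(-5*(x - 8))) + 7)) = -2574] -3·(inner) — divide through by -3 ⇒ div: -6*((-6*(-5*(x - 8))) + 7) = 858.
Step 2. [-6*((-6*(-5*(x - 8))) + 7) = 858] leading coefficient -6: divide by -6. So div: (-6*(-5*(x - 8))) + 7 = -143.
Step 3. [(-6*(-5*(x - 8))) + 7 = -143] subtract 7: x sits inside (… + 7). So sub: -6*(-5*(x - 8)) = -150.
Step 4. [-6*(-5*(x - 8)) = -150] divide by the outer -6 ⇒ div: -5*(x - 8) = 25.
Step 5. [-5*(x - 8) = 25] leading coefficient -5: divide by -5. So div: x - 8 = -5.
Step 6. [x - 8 = -5] 8 comes off first (add 8). So sub: x = 3.

Answer: x ∈ {3}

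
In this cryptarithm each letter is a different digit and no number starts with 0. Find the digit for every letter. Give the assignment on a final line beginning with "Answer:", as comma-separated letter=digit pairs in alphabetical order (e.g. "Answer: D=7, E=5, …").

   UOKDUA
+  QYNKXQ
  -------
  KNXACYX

Step 1. [col 1: A + Q ≡ X (mod 10)] X=9 is one option consistent with column 1 (A + Q ≡ X (mod 10), carry-in 0) — take it. So X=9.
Step 2. [col 1: A + Q ≡ X (mod 10)] Q=5 is one option consistent with column 1 (A + Q ≡ X (mod 10), carry-in 0) — take it, so Q=5.
Step 3. [col 1: A + Q ≡ X (mod 10)] column 1: given Q=5, X=9, carry-in 0, and digits 5,9 already taken and all letters distinct, A+Q≡X (mod 10) forces A=4 ⇒ A=4.
Step 4. [K] K is the leading digit of a 7-digit sum of two 6-digit numbers; the final carry is exactly 1, so K=1.
Step 5. [col 2: U + X ≡ Y (mod 10)] U=7 is one option consistent with column 2 (U + X ≡ Y (mod 10), carry-in 0) — take it. So U=7.
Step 6. [col 2: U + X ≡ Y (mod 10)] from column 2 (U=7, X=9, carry-in 0, digits 1,4,5,7,9 already taken and all letters distinct): Y must equal 6 ⇒ Y=6.
Step 7. [col 3: D + K ≡ C (mod 10)] several values work for C in column 3 (D + K ≡ C (mod 10), carry-in 1); try C=0 ⇒ C=0.
Step 8. [col 3: D + K ≡ C (mod 10)] in column 3 we have D+K≡C with carry-in 1; given K=1, C=0 and digits 0,1,4,5,6,7,9 already taken and all letters distinct, that pins D to 8. So D=8.
Step 9. [col 4: K + N ≡ A (mod 10)] column 4 reads K+N+carry(1)=A with K=1, A=4; with digits 0,1,4,5,6,7,8,9 already taken and all letters distinct, the only value for N is 2. So N=2.
Step 10. [col 5: O + Y ≡ X (mod 10)] in column 5 we have O+Y≡X with carry-in 0; given Y=6, X=9 and digits 0,1,2,4,5,6,7,8,9 already taken and all letters distinct, that pins O to 3 ⇒ O=3.

Answer: A=4, C=0, D=8, K=1, N=2, O=3, Q=5, U=7, X=9, Y=6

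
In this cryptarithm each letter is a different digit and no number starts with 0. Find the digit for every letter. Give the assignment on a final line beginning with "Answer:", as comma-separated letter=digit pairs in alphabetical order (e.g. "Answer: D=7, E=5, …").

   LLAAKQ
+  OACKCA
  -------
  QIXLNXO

Step 1. [col 1: Q + A ≡ O (mod 10)] no forcing yet in column 1 (carry-in 0); O=3 is free and consistent — try it. So O=3.
Step 2. [col 1: Q + A ≡ O (mod 10)] A=2 is one option consistent with column 1 (Q + A ≡ O (mod 10), carry-in 0) — take it ⇒ A=2.
Step 3. [col 1: Q + A ≡ O (mod 10)] from column 1 (A=2, O=3, carry-in 0, digits 2,3 already taken and all letters distinct): Q must equal 1, so Q=1.
Step 4. [col 2: K + C ≡ X (mod 10)] column 2 (K + C ≡ X (mod 10), carry-in 0) doesn't pin C yet; pick C=5 and continue ⇒ C=5.
Step 5. [col 2: K + C ≡ X (mod 10)] several values work for X in column 2 (K + C ≡ X (mod 10), carry-in 0); try X=9 ⇒ X=9.
Step 6. [col 2: K + C ≡ X (mod 10)] column 2: given C=5, X=9, carry-in 0, and digits 1,2,3,5,9 already taken and all letters distinct, K+C≡X (mod 10) forces K=4. So K=4.
Step 7. [col 3: A + K ≡ N (mod 10)] column 3: given A=2, K=4, carry-in 0, and digits 1,2,3,4,5,9 already taken and all letters distinct, A+K≡N (mod 10) forces N=6 ⇒ N=6.
Step 8. [col 4: A + C ≡ L (mod 10)] in column 4 we have A+C≡L with carry-in 0; given A=2, C=5 and digits 1,2,3,4,5,6,9 already taken and all letters distinct, that pins L to 7, so L=7.
Step 9. [col 6: L + O ≡ I (mod 10)] in column 6 we have L+O≡I with carry-in 0; given L=7, O=3 and digits 1,2,3,4,5,6,7,9 already taken and all letters distinct, that pins I to 0. So I=0.

Answer: A=2, C=5, I=0, K=4, L=7, N=6, O=3, Q=1, X=9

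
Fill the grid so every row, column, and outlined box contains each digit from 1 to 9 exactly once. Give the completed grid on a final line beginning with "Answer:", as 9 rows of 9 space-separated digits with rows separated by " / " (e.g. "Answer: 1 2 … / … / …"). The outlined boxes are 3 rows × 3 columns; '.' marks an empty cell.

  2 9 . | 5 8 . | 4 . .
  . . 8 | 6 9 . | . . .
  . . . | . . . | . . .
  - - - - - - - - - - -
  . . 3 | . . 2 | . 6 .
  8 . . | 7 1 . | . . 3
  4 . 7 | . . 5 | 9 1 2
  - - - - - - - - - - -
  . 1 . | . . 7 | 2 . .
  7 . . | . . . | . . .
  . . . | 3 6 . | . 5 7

Step 1. [r4c2∈{5}] nothing but 5 survives at r4c2, so r4c2=5.
Step 2. [r4c5∈{4}] only 4 remains possible at r4c5 ⇒ r4c5=4.
Step 3. [r9c1∈{9}] nothing but 9 survives at r9c1, so r9c1=9.
Step 4. [r4c9∈{8}] r4c9's peers cover all but 8. So r4c9=8.
Step 5. [r3c5∈{2,3,7}] in col 5, 7 fits only at r3c5. So r3c5=7.
Step 6. [r8c5∈{2,5}] across col 5, 2 lands solely at r8c5. So r8c5=2.
Step 7. [r8c3∈{4,5,6}] across row 8, 5 lands solely at r8c3, so r8c3=5.
Step 8. [r6c2∈{6}] nothing but 6 survives at r6c2. So r6c2=6.
Step 9. [r2c2∈{3,4,7}] in col 2, 7 fits only at r2c2 ⇒ r2c2=7.
Step 10. [r2c6∈{1,3,4}] 4 has one home in row 2: r2c6 ⇒ r2c6=4.
Step 11. [r4c4∈{9}] r4c4 is down to just 9. So r4c4=9.
Step 12. [r8c6∈{1,8,9}] in col 6, 9 fits only at r8c6. So r8c6=9.
Step 13. [r9c6∈{1,8}] col 6 places 8 nowhere but r9c6 ⇒ r9c6=8.
Step 14. [r7c8∈{3,4,8,9}] in row 7, 8 fits only at r7c8, so r7c8=8.
Step 15. [r8c4∈{1,4}] in box 8, 1 fits only at r8c4, so r8c4=1.
Step 16. [r3c7∈{1,3,5,6,8}] 8 has one home in row 3: r3c7, so r3c7=8.
Step 17. [r7c1∈{3,6}] row 7 places 3 nowhere but r7c1 ⇒ r7c1=3.
Step 18. [r3c1∈{1,5,6}] across col 1, 6 lands solely at r3c1. So r3c1=6.
Step 19. [r1c3∈{1}] r1c3 is down to just 1, so r1c3=1.
Step 20. [r3c9∈{1,5,9}] row 3 places 5 nowhere but r3c9. So r3c9=5.
Step 21. [r3c2∈{3,4}] r3c2 is the only open cell in col 2 admitting 3 ⇒ r3c2=3.
Step 22. [r8c7∈{3,6}] r8c7 is the only open cell in col 7 admitting 6 ⇒ r8c7=6.
Step 23. [r8c8∈{3,4}] 3 has one home in row 8: r8c8. So r8c8=3.
Step 24. [r5c2∈{2}] r5c2's peers cover all but 2, so r5c2=2.
Step 25. [r9c2∈{4}] nothing but 4 survives at r9c2, so r9c2=4.
Step 26. [r9c7∈{1}] nothing but 1 survives at r9c7, so r9c7=1.
Step 27. [r8c9∈{4}] nothing but 4 survives at r8c9 ⇒ r8c9=4.
Step 28. [r3c4∈{2}] r3c4 is down to just 2, so r3c4=2.
Step 29. [r3c6∈{1}] only 1 remains possible at r3c6 ⇒ r3c6=1.
Step 30. [r2c1∈{5}] r2c1 is down to just 5, so r2c1=5.
Step 31. [r6c5∈{3}] only 3 remains possible at r6c5 ⇒ r6c5=3.
Step 32. [r4c1∈{1}] nothing but 1 survives at r4c1 ⇒ r4c1=1.
Step 33. [r4c7∈{7}] r4c7 is down to just 7 ⇒ r4c7=7.
Step 34. [r5c6∈{6}] r5c6 has the single candidate 6, so r5c6=6.
Step 35. [r5c3∈{9}] only 9 remains possible at r5c3, so r5c3=9.
Step 36. [r2c8∈{2}] r2c8 has the single candidate 2 ⇒ r2c8=2.
Step 37. [r7c4∈{4}] r7c4 is down to just 4. So r7c4=4.
Step 38. [r7c3∈{6}] nothing but 6 survives at r7c3. So r7c3=6.
Step 39. [r7c5∈{5}] nothing but 5 survives at r7c5 ⇒ r7c5=5.
Step 40. [r1c6∈{3}] r1c6's peers cover all but 3, so r1c6=3.
Step 41. [r1c9∈{6}] nothing but 6 survives at r1c9. So r1c9=6.
Step 42. [r2c9∈{1}] r2c9 is down to just 1 ⇒ r2c9=1.
Step 43. [r1c8∈{7}] only 7 remains possible at r1c8, so r1c8=7.
Step 44. [r2c7∈{3}] only 3 remains possible at r2c7. So r2c7=3.
Step 45. [r3c3∈{4}] r3c3's peers cover all but 4 ⇒ r3c3=4.
Step 46. [r8c2∈{8}] r8c2 has the single candidate 8, so r8c2=8.
Step 47. [r7c9∈{9}] r7c9's peers cover all but 9 ⇒ r7c9=9.
Step 48. [r5c7∈{5}] r5c7 has the single candidate 5. So r5c7=5.
Step 49. [r5c8∈{4}] r5c8's peers cover all but 4. So r5c8=4.
Step 50. [r3c8∈{9}] r3c8 is down to just 9, so r3c8=9.
Step 51. [r9c3∈{2}] r9c3 has the single candidate 2 ⇒ r9c3=2.
Step 52. [r6c4∈{8}] r6c4 has the single candidate 8. So r6c4=8.

Answer: 2 9 1 5 8 3 4 7 6 / 5 7 8 6 9 4 3 2 1 / 6 3 4 2 7 1 8 9 5 / 1 5 3 9 4 2 7 6 8 / 8 2 9 7 1 6 5 4 3 / 4 6 7 8 3 5 9 1 2 / 3 1 6 4 5 7 2 8 9 / 7 8 5 1 2 9 6 3 4 / 9 4 2 3 6 8 1 5 7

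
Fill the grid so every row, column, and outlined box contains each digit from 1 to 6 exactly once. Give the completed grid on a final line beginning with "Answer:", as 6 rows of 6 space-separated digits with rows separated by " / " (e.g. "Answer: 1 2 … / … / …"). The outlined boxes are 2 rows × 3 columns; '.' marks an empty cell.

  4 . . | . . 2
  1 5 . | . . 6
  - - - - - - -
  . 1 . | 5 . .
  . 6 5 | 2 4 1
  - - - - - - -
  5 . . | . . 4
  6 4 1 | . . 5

Step 1. [r2c5∈{3}] r2c5's peers cover all but 3, so r2c5=3.
Step 2. [r5c2∈{2,3}] 2 has one home in col 2: r5c2, so r5c2=2.
Step 3. [r5c3∈{3}] nothing but 3 survives at r5c3. So r5c3=3.
Step 4. [r5c4∈{1,6}] r5c4 is the only open cell in col 4 admitting 6, so r5c4=6.
Step 5. [r3c1∈{2,3}] r3c1 is the only open cell in col 1 admitting 2. So r3c1=2.
Step 6. [r1c4∈{1}] r1c4's peers cover all but 1 ⇒ r1c4=1.
Step 7. [r1c5∈{5}] r1c5 has the single candidate 5. So r1c5=5.
Step 8. [r6c5∈{2}] r6c5's peers cover all but 2, so r6c5=2.
Step 9. [r4c1∈{3}] r4c1's peers cover all but 3, so r4c1=3.
Step 10. [r3c3∈{4}] r3c3 is down to just 4 ⇒ r3c3=4.
Step 11. [r3c5∈{6}] r3c5's peers cover all but 6 ⇒ r3c5=6.
Step 12. [r1c2∈{3}] only 3 remains possible at r1c2 ⇒ r1c2=3.
Step 13. [r2c4∈{4}] r2c4 has the single candidate 4 ⇒ r2c4=4.
Step 14. [r1c3∈{6}] r1c3 is down to just 6 ⇒ r1c3=6.
Step 15. [r5c5∈{1}] r5c5's peers cover all but 1. So r5c5=1.
Step 16. [r3c6∈{3}] r3c6 has the single candidate 3. So r3c6=3.
Step 17. [r6c4∈{3}] r6c4 is down to just 3, so r6c4=3.
Step 18. [r2c3∈{2}] r2c3 is down to just 2, so r2c3=2.

Answer: 4 3 6 1 5 2 / 1 5 2 4 3 6 / 2 1 4 5 6 3 / 3 6 5 2 4 1 / 5 2 3 6 1 4 / 6 4 1 3 2 5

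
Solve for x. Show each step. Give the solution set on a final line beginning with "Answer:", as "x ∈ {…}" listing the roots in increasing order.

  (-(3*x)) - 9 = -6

Step 1. [(-(3*x)) - 9 = -6] the outer -9 inverts by adding 9, so sub: -(3*x) = 3.
Step 2. [-(3*x) = 3] flip signs both sides ⇒ neg: 3*x = -3.
Step 3. [3*x = -3] 3·(inner) — divide through by 3 ⇒ div: x = -1.

Answer: x ∈ {-1}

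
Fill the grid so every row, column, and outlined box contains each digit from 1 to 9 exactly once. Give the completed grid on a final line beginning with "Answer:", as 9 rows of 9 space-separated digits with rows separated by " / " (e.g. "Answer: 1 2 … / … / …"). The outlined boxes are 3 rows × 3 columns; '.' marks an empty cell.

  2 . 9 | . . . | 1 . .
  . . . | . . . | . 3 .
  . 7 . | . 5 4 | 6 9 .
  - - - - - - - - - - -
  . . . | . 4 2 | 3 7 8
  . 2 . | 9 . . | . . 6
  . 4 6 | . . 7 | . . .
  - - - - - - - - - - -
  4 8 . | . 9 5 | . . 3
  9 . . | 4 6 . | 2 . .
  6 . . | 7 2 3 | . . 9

Step 1. [r7c4∈{1}] r7c4 is down to just 1, so r7c4=1.
Step 2. [r5c1∈{1,3,5,7,8}] r5c1 is the only open cell in col 1 admitting 7. So r5c1=7.
Step 3. [r2c3∈{1,4,5,8}] col 3 places 4 nowhere but r2c3, so r2c3=4.
Step 4. [r8c6∈{8}] nothing but 8 survives at r8c6. So r8c6=8.
Step 5. [r5c6∈{1}] nothing but 1 survives at r5c6. So r5c6=1.
Step 6. [r1c6∈{6}] r1c6's peers cover all but 6. So r1c6=6.
Step 7. [r2c5∈{1,7,8}] 1 has one home in col 5: r2c5, so r2c5=1.
Step 8. [r1c5∈{3,7,8}] r1c5 is the only open cell in col 5 admitting 7. So r1c5=7.
Step 9. [r3c9∈{2}] nothing but 2 survives at r3c9, so r3c9=2.
Step 10. [r7c7∈{7}] r7c7's peers cover all but 7 ⇒ r7c7=7.
Step 11. [r8c3∈{1,3,5,7}] across row 8, 7 lands solely at r8c3, so r8c3=7.
Step 12. [r8c2∈{1,3,5}] across row 8, 3 lands solely at r8c2, so r8c2=3.
Step 13. [r1c2∈{5}] r1c2 is down to just 5 ⇒ r1c2=5.
Step 14. [r2c1∈{8}] only 8 remains possible at r2c1. So r2c1=8.
Step 15. [r9c3∈{1,5}] in box 7, 5 fits only at r9c3, so r9c3=5.
Step 16. [r4c3∈{1}] r4c3's peers cover all but 1, so r4c3=1.
Step 17. [r2c7∈{5}] nothing but 5 survives at r2c7, so r2c7=5.
Step 18. [r5c8∈{4,5}] row 5 places 5 nowhere but r5c8 ⇒ r5c8=5.
Step 19. [r3c4∈{3,8}] in row 3, 8 fits only at r3c4, so r3c4=8.
Step 20. [r8c8∈{1}] r8c8's peers cover all but 1 ⇒ r8c8=1.
Step 21. [r4c1∈{5}] r4c1 has the single candidate 5. So r4c1=5.
Step 22. [r6c1∈{3}] nothing but 3 survives at r6c1 ⇒ r6c1=3.
Step 23. [r9c7∈{4,8}] col 7 places 8 nowhere but r9c7. So r9c7=8.
Step 24. [r5c3∈{8}] only 8 remains possible at r5c3, so r5c3=8.
Step 25. [r1c9∈{4}] r1c9 is down to just 4. So r1c9=4.
Step 26. [r9c2∈{1}] r9c2 has the single candidate 1. So r9c2=1.
Step 27. [r1c8∈{8}] nothing but 8 survives at r1c8. So r1c8=8.
Step 28. [r5c7∈{4}] nothing but 4 survives at r5c7, so r5c7=4.
Step 29. [r6c9∈{1}] r6c9 is down to just 1. So r6c9=1.
Step 30. [r8c9∈{5}] nothing but 5 survives at r8c9. So r8c9=5.
Step 31. [r6c7∈{9}] nothing but 9 survives at r6c7, so r6c7=9.
Step 32. [r2c2∈{6}] r2c2 has the single candidate 6. So r2c2=6.
Step 33. [r6c4∈{5}] only 5 remains possible at r6c4, so r6c4=5.
Step 34. [r7c8∈{6}] r7c8's peers cover all but 6. So r7c8=6.
Step 35. [r2c4∈{2}] r2c4's peers cover all but 2 ⇒ r2c4=2.
Step 36. [r1c4∈{3}] r1c4's peers cover all but 3. So r1c4=3.
Step 37. [r2c9∈{7}] r2c9's peers cover all but 7 ⇒ r2c9=7.
Step 38. [r6c8∈{2}] only 2 remains possible at r6c8 ⇒ r6c8=2.
Step 39. [r3c3∈{3}] only 3 remains possible at r3c3 ⇒ r3c3=3.
Step 40. [r6c5∈{8}] only 8 remains possible at r6c5 ⇒ r6c5=8.
Step 41. [r7c3∈{2}] r7c3 is down to just 2. So r7c3=2.
Step 42. [r4c4∈{6}] nothing but 6 survives at r4c4. So r4c4=6.
Step 43. [r2c6∈{9}] r2c6 is down to just 9. So r2c6=9.
Step 44. [r9c8∈{4}] r9c8's peers cover all but 4 ⇒ r9c8=4.
Step 45. [r5c5∈{3}] r5c5 is down to just 3. So r5c5=3.
Step 46. [r3c1∈{1}] r3c1 is down to just 1, so r3c1=1.
Step 47. [r4c2∈{9}] r4c2's peers cover all but 9. So r4c2=9.

Answer: 2 5 9 3 7 6 1 8 4 / 8 6 4 2 1 9 5 3 7 / 1 7 3 8 5 4 6 9 2 / 5 9 1 6 4 2 3 7 8 / 7 2 8 9 3 1 4 5 6 / 3 4 6 5 8 7 9 2 1 / 4 8 2 1 9 5 7 6 3 / 9 3 7 4 6 8 2 1 5 / 6 1 5 7 2 3 8 4 9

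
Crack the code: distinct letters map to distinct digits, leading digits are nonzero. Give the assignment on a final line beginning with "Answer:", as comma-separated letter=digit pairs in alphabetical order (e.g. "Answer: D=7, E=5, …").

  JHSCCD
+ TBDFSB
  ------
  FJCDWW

Step 1. [col 1: D + B ≡ W (mod 10)] column 1 (D + B ≡ W (mod 10), carry-in 0) doesn't pin W yet; pick W=7 and continue, so W=7.
Step 2. [col 1: D + B ≡ W (mod 10)] several values work for D in column 1 (D + B ≡ W (mod 10), carry-in 0); try D=4. So D=4.
Step 3. [col 1: D + B ≡ W (mod 10)] column 1 reads D+B+carry(0)=W with D=4, W=7; with digits 4,7 already taken and all letters distinct, the only value for B is 3. So B=3.
Step 4. [col 2: C + S ≡ W (mod 10)] column 2 (C + S ≡ W (mod 10), carry-in 0) doesn't pin S yet; pick S=1 and continue ⇒ S=1.
Step 5. [col 2: C + S ≡ W (mod 10)] in column 2 we have C+S≡W with carry-in 0; given S=1, W=7 and digits 1,3,4,7 already taken and all letters distinct, that pins C to 6 ⇒ C=6.
Step 6. [col 3: C + F ≡ D (mod 10)] column 3: given C=6, D=4, carry-in 0, and digits 1,3,4,6,7 already taken and all letters distinct, C+F≡D (mod 10) forces F=8, so F=8.
Step 7. [col 5: H + B ≡ J (mod 10)] several values work for J in column 5 (H + B ≡ J (mod 10), carry-in 0); try J=2. So J=2.
Step 8. [col 5: H + B ≡ J (mod 10)] in column 5 we have H+B≡J with carry-in 0; given B=3, J=2 and digits 1,2,3,4,6,7,8 already taken and all letters distinct, that pins H to 9 ⇒ H=9.
Step 9. [col 6: J + T ≡ F (mod 10)] column 6 reads J+T+carry(1)=F with J=2, F=8; with digits 1,2,3,4,6,7,8,9 already taken and all letters distinct, the only value for T is 5 ⇒ T=5.

Answer: B=3, C=6, D=4, F=8, H=9, J=2, S=1, T=5, W=7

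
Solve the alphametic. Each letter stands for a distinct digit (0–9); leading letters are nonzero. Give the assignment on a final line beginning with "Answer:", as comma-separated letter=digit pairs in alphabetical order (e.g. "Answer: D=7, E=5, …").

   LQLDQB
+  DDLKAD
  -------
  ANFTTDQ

Step 1. [col 1: B + D ≡ Q (mod 10)] column 1 (B + D ≡ Q (mod 10), carry-in 0) doesn't pin B yet; pick B=8 and continue ⇒ B=8.
Step 2. [col 1: B + D ≡ Q (mod 10)] D=4 is one option consistent with column 1 (B + D ≡ Q (mod 10), carry-in 0) — take it, so D=4.
Step 3. [col 1: B + D ≡ Q (mod 10)] column 1: given B=8, D=4, carry-in 0, and digits 4,8 already taken and all letters distinct, B+D≡Q (mod 10) forces Q=2 ⇒ Q=2.
Step 4. [col 2: Q + A ≡ D (mod 10)] column 2: given Q=2, D=4, carry-in 1, and digits 2,4,8 already taken and all letters distinct, Q+A≡D (mod 10) forces A=1 ⇒ A=1.
Step 5. [col 3: D + K ≡ T (mod 10)] no forcing yet in column 3 (carry-in 0); K=9 is free and consistent — try it, so K=9.
Step 6. [col 3: D + K ≡ T (mod 10)] column 3: given D=4, K=9, carry-in 0, and digits 1,2,4,8,9 already taken and all letters distinct, D+K≡T (mod 10) forces T=3 ⇒ T=3.
Step 7. [col 4: L + L ≡ T (mod 10)] column 4: given T=3, carry-in 1, and digits 1,2,3,4,8,9 already taken and all letters distinct, L+L≡T (mod 10) forces L=6, so L=6.
Step 8. [col 5: Q + D ≡ F (mod 10)] in column 5 we have Q+D≡F with carry-in 1; given Q=2, D=4 and digits 1,2,3,4,6,8,9 already taken and all letters distinct, that pins F to 7. So F=7.
Step 9. [col 6: L + D ≡ N (mod 10)] in column 6 we have L+D≡N with carry-in 0; given L=6, D=4 and digits 1,2,3,4,6,7,8,9 already taken and all letters distinct, that pins N to 0. So N=0.

Answer: A=1, B=8, D=4, F=7, K=9, L=6, N=0, Q=2, T=3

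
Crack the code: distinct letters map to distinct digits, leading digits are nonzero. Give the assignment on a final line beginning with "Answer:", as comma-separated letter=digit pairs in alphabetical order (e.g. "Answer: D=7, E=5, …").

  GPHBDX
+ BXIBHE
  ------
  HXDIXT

Step 1. [col 1: X + E ≡ T (mod 10)] several values work for E in column 1 (X + E ≡ T (mod 10), carry-in 0); try E=8. So E=8.
Step 2. [col 1: X + E ≡ T (mod 10)] X=7 is one option consistent with column 1 (X + E ≡ T (mod 10), carry-in 0) — take it, so X=7.
Step 3. [col 1: X + E ≡ T (mod 10)] column 1: given X=7, E=8, carry-in 0, and digits 7,8 already taken and all letters distinct, X+E≡T (mod 10) forces T=5 ⇒ T=5.
Step 4. [col 2: D + H ≡ X (mod 10)] D=0 is one option consistent with column 2 (D + H ≡ X (mod 10), carry-in 1) — take it ⇒ D=0.
Step 5. [col 2: D + H ≡ X (mod 10)] column 2: given D=0, X=7, carry-in 1, and digits 0,5,7,8 already taken and all letters distinct, D+H≡X (mod 10) forces H=6 ⇒ H=6.
Step 6. [col 3: B + B ≡ I (mod 10)] column 3 (B + B ≡ I (mod 10), carry-in 0) doesn't pin I yet; pick I=4 and continue. So I=4.
Step 7. [col 3: B + B ≡ I (mod 10)] in column 3 we have B+B≡I with carry-in 0; given I=4 and digits 0,4,5,6,7,8 already taken and all letters distinct, that pins B to 2. So B=2.
Step 8. [col 5: P + X ≡ X (mod 10)] column 5 reads P+X+carry(1)=X with X=7; with digits 0,2,4,5,6,7,8 already taken and all letters distinct, the only value for P is 9. So P=9.
Step 9. [col 6: G + B ≡ H (mod 10)] column 6: given B=2, H=6, carry-in 1, and digits 0,2,4,5,6,7,8,9 already taken and all letters distinct, G+B≡H (mod 10) forces G=3. So G=3.

Answer: B=2, D=0, E=8, G=3, H=6, I=4, P=9, T=5, X=7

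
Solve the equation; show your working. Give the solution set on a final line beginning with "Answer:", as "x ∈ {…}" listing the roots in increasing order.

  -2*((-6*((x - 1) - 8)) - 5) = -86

Step 1. [-2*((-6*((x - 1) - 8)) - 5) = -86] -2 out front; divide by -2. So div: (-6*((x - 1) - 8)) - 5 = 43.
Step 2. [(-6*((x - 1) - 8)) - 5 = 43] 5 comes off first (add 5), so sub: -6*((x - 1) - 8) = 48.
Step 3. [-6*((x - 1) - 8) = 48] leading coefficient -6: divide by -6 ⇒ div: (x - 1) - 8 = -8.
Step 4. [(x - 1) - 8 = -8] peel the -8: add 8 from each side, so sub: x - 1 = 0.
Step 5. [x - 1 = 0] the outer -1 inverts by adding 1 ⇒ sub: x = 1.

Answer: x ∈ {1}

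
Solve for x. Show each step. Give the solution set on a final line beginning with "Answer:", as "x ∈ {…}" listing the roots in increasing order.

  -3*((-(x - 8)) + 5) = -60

Step 1. [-3*((-(x - 8)) + 5) = -60] leading coefficient -3: divide by -3, so div: (-(x - 8)) + 5 = 20.
Step 2. [(-(x - 8)) + 5 = 20] the outer +5 inverts by subtracting 5 ⇒ sub: -(x - 8) = 15.
Step 3. [-(x - 8) = 15] leading − — multiply by −1 ⇒ neg: x - 8 = -15.
Step 4. [x - 8 = -15] 8 comes off first (add 8). So sub: x = -7.

Answer: x ∈ {-7}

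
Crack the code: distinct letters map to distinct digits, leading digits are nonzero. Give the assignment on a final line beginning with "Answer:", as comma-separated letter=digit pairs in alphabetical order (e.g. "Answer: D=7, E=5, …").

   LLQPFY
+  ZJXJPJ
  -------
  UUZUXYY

Step 1. [col 1: Y + J ≡ Y (mod 10)] in column 1 we have Y+J≡Y with carry-in 0; given nothing yet and all letters distinct, none taken yet, that pins J to 0. So J=0.
Step 2. [U] adding two 6-digit numbers gives at most 6+1 digits, and here it does — U is that final carry and must be 1, so U=1.
Step 3. [col 1: Y + J ≡ Y (mod 10)] no forcing yet in column 1 (carry-in 0); Y=2 is free and consistent — try it, so Y=2.
Step 4. [col 2: F + P ≡ Y (mod 10)] several values work for P in column 2 (F + P ≡ Y (mod 10), carry-in 0); try P=3. So P=3.
Step 5. [col 2: F + P ≡ Y (mod 10)] column 2: given P=3, Y=2, carry-in 0, and digits 0,1,2,3 already taken and all letters distinct, F+P≡Y (mod 10) forces F=9 ⇒ F=9.
Step 6. [col 3: P + J ≡ X (mod 10)] from column 3 (P=3, J=0, carry-in 1, digits 0,1,2,3,9 already taken and all letters distinct): X must equal 4. So X=4.
Step 7. [col 4: Q + X ≡ U (mod 10)] in column 4 we have Q+X≡U with carry-in 0; given X=4, U=1 and digits 0,1,2,3,4,9 already taken and all letters distinct, that pins Q to 7. So Q=7.
Step 8. [col 5: L + J ≡ Z (mod 10)] in column 5 we have L+J≡Z with carry-in 1; given J=0 and digits 0,1,2,3,4,7,9 already taken and all letters distinct, that pins L to 5. So L=5.
Step 9. [col 5: L + J ≡ Z (mod 10)] column 5 reads L+J+carry(1)=Z with L=5, J=0; with digits 0,1,2,3,4,5,7,9 already taken and all letters distinct, the only value for Z is 6, so Z=6.

Answer: F=9, J=0, L=5, P=3, Q=7, U=1, X=4, Y=2, Z=6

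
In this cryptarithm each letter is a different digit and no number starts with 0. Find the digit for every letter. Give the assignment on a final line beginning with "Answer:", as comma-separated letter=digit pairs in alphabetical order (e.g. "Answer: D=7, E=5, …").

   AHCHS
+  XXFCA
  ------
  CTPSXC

Step 1. [col 1: S + A ≡ C (mod 10)] no forcing yet in column 1 (carry-in 0); A=8 is free and consistent — try it ⇒ A=8.
Step 2. [col 1: S + A ≡ C (mod 10)] S=3 is one option consistent with column 1 (S + A ≡ C (mod 10), carry-in 0) — take it, so S=3.
Step 3. [col 1: S + A ≡ C (mod 10)] from column 1 (S=3, A=8, carry-in 0, digits 3,8 already taken and all letters distinct): C must equal 1, so C=1.
Step 4. [col 2: H + C ≡ X (mod 10)] no forcing yet in column 2 (carry-in 1); H=4 is free and consistent — try it ⇒ H=4.
Step 5. [col 2: H + C ≡ X (mod 10)] column 2: given H=4, C=1, carry-in 1, and digits 1,3,4,8 already taken and all letters distinct, H+C≡X (mod 10) forces X=6 ⇒ X=6.
Step 6. [col 3: C + F ≡ S (mod 10)] in column 3 we have C+F≡S with carry-in 0; given C=1, S=3 and digits 1,3,4,6,8 already taken and all letters distinct, that pins F to 2 ⇒ F=2.
Step 7. [col 4: H + X ≡ P (mod 10)] column 4: given H=4, X=6, carry-in 0, and digits 1,2,3,4,6,8 already taken and all letters distinct, H+X≡P (mod 10) forces P=0 ⇒ P=0.
Step 8. [col 5: A + X ≡ T (mod 10)] in column 5 we have A+X≡T with carry-in 1; given A=8, X=6 and digits 0,1,2,3,4,6,8 already taken and all letters distinct, that pins T to 5. So T=5.

Answer: A=8, C=1, F=2, H=4, P=0, S=3, T=5, X=6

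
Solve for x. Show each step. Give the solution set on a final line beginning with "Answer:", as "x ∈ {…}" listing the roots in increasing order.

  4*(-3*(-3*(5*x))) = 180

Step 1. [4*(-3*(-3*(5*x))) = 180] 4·(inner) — divide through by 4, so div: -3*(-3*(5*x)) = 45.
Step 2. [-3*(-3*(5*x)) = 45] -3·(inner) — divide through by -3. So div: -3*(5*x) = -15.
Step 3. [-3*(5*x) = -15] -3 out front; divide by -3. So div: 5*x = 5.
Step 4. [5*x = 5] divide by the outer 5, so div: x = 1.

Answer: x ∈ {1}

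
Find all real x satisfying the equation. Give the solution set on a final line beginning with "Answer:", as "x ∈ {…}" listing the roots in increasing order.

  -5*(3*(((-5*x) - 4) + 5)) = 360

Step 1. [-5*(3*(((-5*x) - 4) + 5)) = 360] -5 out front; divide by -5, so div: 3*(((-5*x) - 4) + 5) = -72.
Step 2. [3*(((-5*x) - 4) + 5) = -72] leading coefficient 3: divide by 3. So div: ((-5*x) - 4) + 5 = -24.
Step 3. [((-5*x) - 4) + 5 = -24] 5 comes off first (subtract 5). So sub: (-5*x) - 4 = -29.
Step 4. [(-5*x) - 4 = -29] 4 comes off first (add 4) ⇒ sub: -5*x = -25.
Step 5. [-5*x = -25] LHS = -5·(…); ÷-5 both sides. So div: x = 5.

Answer: x ∈ {5}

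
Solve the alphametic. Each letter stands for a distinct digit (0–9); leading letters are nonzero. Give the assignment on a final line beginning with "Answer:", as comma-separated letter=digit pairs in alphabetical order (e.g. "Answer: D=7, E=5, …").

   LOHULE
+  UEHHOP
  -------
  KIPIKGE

Step 1. [K] adding two 6-digit numbers gives at most 6+1 digits, and here it does — K is that final carry and must be 1, so K=1.
Step 2. [col 1: E + P ≡ E (mod 10)] column 1: given nothing yet, carry-in 0, and digits 1 already taken and all letters distinct, E+P≡E (mod 10) forces P=0 ⇒ P=0.
Step 3. [col 1: E + P ≡ E (mod 10)] column 1 (E + P ≡ E (mod 10), carry-in 0) doesn't pin E yet; pick E=2 and continue. So E=2.
Step 4. [col 2: L + O ≡ G (mod 10)] column 2 (L + O ≡ G (mod 10), carry-in 0) doesn't pin G yet; pick G=5 and continue, so G=5.
Step 5. [col 2: L + O ≡ G (mod 10)] L=8 is one option consistent with column 2 (L + O ≡ G (mod 10), carry-in 0) — take it ⇒ L=8.
Step 6. [col 2: L + O ≡ G (mod 10)] column 2: given L=8, G=5, carry-in 0, and digits 0,1,2,5,8 already taken and all letters distinct, L+O≡G (mod 10) forces O=7. So O=7.
Step 7. [col 3: U + H ≡ K (mod 10)] several values work for U in column 3 (U + H ≡ K (mod 10), carry-in 1); try U=4 ⇒ U=4.
Step 8. [col 3: U + H ≡ K (mod 10)] from column 3 (U=4, K=1, carry-in 1, digits 0,1,2,4,5,7,8 already taken and all letters distinct): H must equal 6. So H=6.
Step 9. [col 4: H + H ≡ I (mod 10)] in column 4 we have H+H≡I with carry-in 1; given H=6 and digits 0,1,2,4,5,6,7,8 already taken and all letters distinct, that pins I to 3 ⇒ I=3.

Answer: E=2, G=5, H=6, I=3, K=1, L=8, O=7, P=0, U=4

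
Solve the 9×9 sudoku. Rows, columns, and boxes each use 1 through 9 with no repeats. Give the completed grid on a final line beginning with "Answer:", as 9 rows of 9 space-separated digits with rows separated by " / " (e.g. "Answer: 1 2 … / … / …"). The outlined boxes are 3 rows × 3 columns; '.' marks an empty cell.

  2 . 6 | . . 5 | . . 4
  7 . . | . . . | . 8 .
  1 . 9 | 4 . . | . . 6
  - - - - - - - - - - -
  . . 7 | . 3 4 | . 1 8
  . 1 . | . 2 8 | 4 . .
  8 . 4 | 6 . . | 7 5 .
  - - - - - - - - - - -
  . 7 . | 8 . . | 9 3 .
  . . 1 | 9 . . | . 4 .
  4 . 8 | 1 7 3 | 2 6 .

Step 1. [r5c1∈{3,5,6,9}] in row 5, 6 fits only at r5c1, so r5c1=6.
Step 2. [r7c1∈{5}] r7c1 is down to just 5 ⇒ r7c1=5.
Step 3. [r4c2∈{2,5,9}] row 4 places 2 nowhere but r4c2 ⇒ r4c2=2.
Step 4. [r8c6∈{2,6}] 2 has one home in row 8: r8c6. So r8c6=2.
Step 5. [r9c9∈{5}] r9c9 is down to just 5. So r9c9=5.
Step 6. [r7c6∈{6}] r7c6's peers cover all but 6 ⇒ r7c6=6.
Step 7. [r6c9∈{2,3,9}] 2 has one home in row 6: r6c9 ⇒ r6c9=2.
Step 8. [r6c2∈{3,9}] in row 6, 3 fits only at r6c2. So r6c2=3.
Step 9. [r2c3∈{3,5}] in col 3, 3 fits only at r2c3, so r2c3=3.
Step 10. [r1c2∈{8}] r1c2 is down to just 8, so r1c2=8.
Step 11. [r2c5∈{1,6,9}] across row 2, 6 lands solely at r2c5 ⇒ r2c5=6.
Step 12. [r3c2∈{5}] nothing but 5 survives at r3c2 ⇒ r3c2=5.
Step 13. [r3c6∈{7}] r3c6 has the single candidate 7 ⇒ r3c6=7.
Step 14. [r5c8∈{9}] r5c8 is down to just 9, so r5c8=9.
Step 15. [r1c5∈{1,9}] across row 1, 9 lands solely at r1c5, so r1c5=9.
Step 16. [r2c6∈{1}] r2c6 has the single candidate 1 ⇒ r2c6=1.
Step 17. [r1c4∈{3}] r1c4 is down to just 3. So r1c4=3.
Step 18. [r5c3∈{5}] only 5 remains possible at r5c3. So r5c3=5.
Step 19. [r9c2∈{9}] r9c2 is down to just 9. So r9c2=9.
Step 20. [r4c4∈{5}] r4c4's peers cover all but 5 ⇒ r4c4=5.
Step 21. [r8c2∈{6}] nothing but 6 survives at r8c2, so r8c2=6.
Step 22. [r6c6∈{9}] only 9 remains possible at r6c6 ⇒ r6c6=9.
Step 23. [r2c4∈{2}] r2c4's peers cover all but 2. So r2c4=2.
Step 24. [r8c9∈{7}] r8c9 is down to just 7, so r8c9=7.
Step 25. [r7c9∈{1}] only 1 remains possible at r7c9, so r7c9=1.
Step 26. [r5c9∈{3}] nothing but 3 survives at r5c9. So r5c9=3.
Step 27. [r3c7∈{3}] r3c7 has the single candidate 3. So r3c7=3.
Step 28. [r4c7∈{6}] r4c7's peers cover all but 6 ⇒ r4c7=6.
Step 29. [r5c4∈{7}] r5c4 is down to just 7, so r5c4=7.
Step 30. [r2c7∈{5}] nothing but 5 survives at r2c7 ⇒ r2c7=5.
Step 31. [r7c3∈{2}] only 2 remains possible at r7c3 ⇒ r7c3=2.
Step 32. [r8c7∈{8}] only 8 remains possible at r8c7 ⇒ r8c7=8.
Step 33. [r4c1∈{9}] r4c1 is down to just 9. So r4c1=9.
Step 34. [r1c8∈{7}] r1c8's peers cover all but 7 ⇒ r1c8=7.
Step 35. [r3c8∈{2}] r3c8 is down to just 2. So r3c8=2.
Step 36. [r6c5∈{1}] r6c5's peers cover all but 1. So r6c5=1.
Step 37. [r3c5∈{8}] only 8 remains possible at r3c5. So r3c5=8.
Step 38. [r7c5∈{4}] r7c5's peers cover all but 4. So r7c5=4.
Step 39. [r8c5∈{5}] r8c5's peers cover all but 5. So r8c5=5.
Step 40. [r2c9∈{9}] r2c9 has the single candidate 9 ⇒ r2c9=9.
Step 41. [r1c7∈{1}] r1c7 is down to just 1 ⇒ r1c7=1.
Step 42. [r8c1∈{3}] only 3 remains possible at r8c1 ⇒ r8c1=3.
Step 43. [r2c2∈{4}] r2c2's peers cover all but 4, so r2c2=4.

Answer: 2 8 6 3 9 5 1 7 4 / 7 4 3 2 6 1 5 8 9 / 1 5 9 4 8 7 3 2 6 / 9 2 7 5 3 4 6 1 8 / 6 1 5 7 2 8 4 9 3 / 8 3 4 6 1 9 7 5 2 / 5 7 2 8 4 6 9 3 1 / 3 6 1 9 5 2 8 4 7 / 4 9 8 1 7 3 2 6 5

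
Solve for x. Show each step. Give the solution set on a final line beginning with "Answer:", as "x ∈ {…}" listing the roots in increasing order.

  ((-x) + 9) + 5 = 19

Step 1. [((-x) + 9) + 5 = 19] the outer +5 inverts by subtracting 5, so sub: (-x) + 9 = 14.
Step 2. [(-x) + 9 = 14] subtract 9: x sits inside (… + 9). So sub: -x = 5.
Step 3. [-x = 5] LHS negated; negate both sides ⇒ neg: x = -5.

Answer: x ∈ {-5}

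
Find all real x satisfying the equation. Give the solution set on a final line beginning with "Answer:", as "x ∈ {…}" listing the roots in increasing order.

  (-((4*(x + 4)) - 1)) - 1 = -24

Step 1. [(-((4*(x + 4)) - 1)) - 1 = -24] add 1: x sits inside (… - 1), so sub: -((4*(x + 4)) - 1) = -23.
Step 2. [-((4*(x + 4)) - 1) = -23] LHS negated; negate both sides ⇒ neg: (4*(x + 4)) - 1 = 23.
Step 3. [(4*(x + 4)) - 1 = 23] peel the -1: add 1 from each side, so sub: 4*(x + 4) = 24.
Step 4. [4*(x + 4) = 24] divide by the outer 4, so div: x + 4 = 6.
Step 5. [x + 4 = 6] 4 comes off first (subtract 4). So sub: x = 2.

Answer: x ∈ {2}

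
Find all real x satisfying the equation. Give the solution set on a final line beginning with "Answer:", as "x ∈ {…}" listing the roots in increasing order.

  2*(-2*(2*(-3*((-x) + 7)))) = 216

Step 1. [2*(-2*(2*(-3*((-x) + 7)))) = 216] 2·(inner) — divide through by 2. So div: -2*(2*(-3*((-x) + 7))) = 108.
Step 2. [-2*(2*(-3*((-x) + 7))) = 108] -2·(inner) — divide through by -2, so div: 2*(-3*((-x) + 7)) = -54.
Step 3. [2*(-3*((-x) + 7)) = -54] 2 out front; divide by 2 ⇒ div: -3*((-x) + 7) = -27.
Step 4. [-3*((-x) + 7) = -27] -3·(inner) — divide through by -3 ⇒ div: (-x) + 7 = 9.
Step 5. [(-x) + 7 = 9] 7 comes off first (subtract 7), so sub: -x = 2.
Step 6. [-x = 2] LHS negated; negate both sides. So neg: x = -2.

Answer: x ∈ {-2}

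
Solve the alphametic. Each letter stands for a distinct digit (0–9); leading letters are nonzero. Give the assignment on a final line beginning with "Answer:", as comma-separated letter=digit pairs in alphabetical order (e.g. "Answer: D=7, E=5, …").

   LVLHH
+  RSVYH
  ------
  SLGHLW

Step 1. [S] S is the leading digit of a 6-digit sum of two 5-digit numbers; the final carry is exactly 1 ⇒ S=1.
Step 2. [col 1: H + H ≡ W (mod 10)] H=3 is one option consistent with column 1 (H + H ≡ W (mod 10), carry-in 0) — take it ⇒ H=3.
Step 3. [col 1: H + H ≡ W (mod 10)] in column 1 we have H+H≡W with carry-in 0; given H=3 and digits 1,3 already taken and all letters distinct, that pins W to 6, so W=6.
Step 4. [col 2: H + Y ≡ L (mod 10)] no forcing yet in column 2 (carry-in 0); Y=2 is free and consistent — try it ⇒ Y=2.
Step 5. [col 2: H + Y ≡ L (mod 10)] column 2 reads H+Y+carry(0)=L with H=3, Y=2; with digits 1,2,3,6 already taken and all letters distinct, the only value for L is 5, so L=5.
Step 6. [col 3: L + V ≡ H (mod 10)] column 3: given L=5, H=3, carry-in 0, and digits 1,2,3,5,6 already taken and all letters distinct, L+V≡H (mod 10) forces V=8 ⇒ V=8.
Step 7. [col 4: V + S ≡ G (mod 10)] from column 4 (V=8, S=1, carry-in 1, digits 1,2,3,5,6,8 already taken and all letters distinct): G must equal 0. So G=0.
Step 8. [col 5: L + R ≡ L (mod 10)] column 5: given L=5, carry-in 1, and digits 0,1,2,3,5,6,8 already taken and all letters distinct, L+R≡L (mod 10) forces R=9, so R=9.

Answer: G=0, H=3, L=5, R=9, S=1, V=8, W=6, Y=2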